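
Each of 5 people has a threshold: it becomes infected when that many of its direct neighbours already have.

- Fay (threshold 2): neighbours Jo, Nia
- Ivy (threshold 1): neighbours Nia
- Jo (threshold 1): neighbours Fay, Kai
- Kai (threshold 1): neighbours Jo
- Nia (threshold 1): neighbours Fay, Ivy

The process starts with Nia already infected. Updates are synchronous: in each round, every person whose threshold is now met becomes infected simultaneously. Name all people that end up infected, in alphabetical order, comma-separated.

Round 1 — Nia becomes infected (initial).
Round 2 — checking thresholds:
  Fay: 1 of 2 neighbours < 2, not yet.
  Ivy: 1 of 1 neighbours ≥ 1, becomes infected.
Round 3 — no new infections; cascade stops.

Ivy, Nia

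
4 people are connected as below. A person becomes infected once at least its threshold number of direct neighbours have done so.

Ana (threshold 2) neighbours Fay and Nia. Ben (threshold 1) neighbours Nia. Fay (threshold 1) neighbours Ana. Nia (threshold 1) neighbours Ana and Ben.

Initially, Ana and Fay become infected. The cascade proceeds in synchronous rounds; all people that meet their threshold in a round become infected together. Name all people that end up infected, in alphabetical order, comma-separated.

Ana, Ben, Fay, Nia

Round 1 — Ana, Fay become infected (initial).
Round 2 — checking thresholds:
  Nia: 1 of 2 neighbours ≥ 1, becomes infected.
Round 3 — checking thresholds:
  Ben: 1 of 1 neighbours ≥ 1, becomes infected.
Round 4 — no new infections; cascade stops.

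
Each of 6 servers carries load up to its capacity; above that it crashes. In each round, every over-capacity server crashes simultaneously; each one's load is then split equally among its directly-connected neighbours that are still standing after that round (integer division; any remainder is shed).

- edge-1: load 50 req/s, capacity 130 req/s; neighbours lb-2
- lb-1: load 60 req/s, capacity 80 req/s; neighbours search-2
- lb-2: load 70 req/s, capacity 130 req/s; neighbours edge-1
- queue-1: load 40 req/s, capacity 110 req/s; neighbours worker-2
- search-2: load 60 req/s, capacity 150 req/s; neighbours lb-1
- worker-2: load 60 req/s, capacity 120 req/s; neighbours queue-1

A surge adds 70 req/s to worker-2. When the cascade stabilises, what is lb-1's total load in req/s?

60

Round 1 — worker-2 at 130 > 120. worker-2 crashes.
  worker-2 sheds 130 req/s to queue-1: 130 each.
    queue-1: 40+130 = 170 > 110
Round 2 — queue-1 crashes.
  queue-1 sheds 170 req/s: no online neighbours, lost.
No further crashes.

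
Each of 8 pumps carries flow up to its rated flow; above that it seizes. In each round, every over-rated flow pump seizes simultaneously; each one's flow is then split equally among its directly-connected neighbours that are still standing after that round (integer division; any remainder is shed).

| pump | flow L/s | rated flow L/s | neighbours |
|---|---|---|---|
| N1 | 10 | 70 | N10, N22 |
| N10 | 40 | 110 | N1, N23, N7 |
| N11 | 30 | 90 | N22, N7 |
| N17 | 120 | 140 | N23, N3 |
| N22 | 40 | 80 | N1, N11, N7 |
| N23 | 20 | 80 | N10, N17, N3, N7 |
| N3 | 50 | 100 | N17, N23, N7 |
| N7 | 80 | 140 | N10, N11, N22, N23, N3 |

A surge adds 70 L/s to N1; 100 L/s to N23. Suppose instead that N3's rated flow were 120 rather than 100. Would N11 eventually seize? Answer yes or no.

With N3's rated flow at 120:
Round 1 — N1 at 80 > 70; N23 at 120 > 80. N1, N23 seize.
  N1 sheds 80 L/s to N10, N22: 40 each.
    N10: 40+40 = 80 ≤ 110
    N22: 40+40 = 80 ≤ 80
  N23 sheds 120 L/s to N10, N17, N3, N7: 30 each.
    N10: 80+30 = 110 ≤ 110
    N17: 120+30 = 150 > 140
    N3: 50+30 = 80 ≤ 120
    N7: 80+30 = 110 ≤ 140
Round 2 — N17 seizes.
  N17 sheds 150 L/s to N3: 150 each.
    N3: 80+150 = 230 > 120
Round 3 — N3 seizes.
  N3 sheds 230 L/s to N7: 230 each.
    N7: 110+230 = 340 > 140
Round 4 — N7 seizes.
  N7 sheds 340 L/s to N10, N11, N22: 113 each (1 lost).
    N10: 110+113 = 223 > 110
    N11: 30+113 = 143 > 90
    N22: 80+113 = 193 > 80
Round 5 — N10, N11, N22 seize.
  N10 sheds 223 L/s: no online neighbours, lost.
  N11 sheds 143 L/s: no online neighbours, lost.
  N22 sheds 193 L/s: no online neighbours, lost.
No further seizures.

yes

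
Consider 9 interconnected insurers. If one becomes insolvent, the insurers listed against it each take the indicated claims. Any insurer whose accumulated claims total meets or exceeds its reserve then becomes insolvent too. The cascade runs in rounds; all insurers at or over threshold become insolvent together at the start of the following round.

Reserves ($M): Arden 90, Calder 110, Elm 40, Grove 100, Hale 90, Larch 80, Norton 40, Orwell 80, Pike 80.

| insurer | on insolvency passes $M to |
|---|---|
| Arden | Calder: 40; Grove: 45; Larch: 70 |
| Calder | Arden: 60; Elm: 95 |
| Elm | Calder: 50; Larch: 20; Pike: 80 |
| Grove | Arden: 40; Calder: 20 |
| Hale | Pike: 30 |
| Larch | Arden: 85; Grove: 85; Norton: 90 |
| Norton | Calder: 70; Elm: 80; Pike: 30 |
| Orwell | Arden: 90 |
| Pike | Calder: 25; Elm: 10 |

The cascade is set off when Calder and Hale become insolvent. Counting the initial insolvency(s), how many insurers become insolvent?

Round 1 — Calder, Hale become insolvent (initial).
  Arden: +60 → 60 < 90
  Elm: +95 → 95 ≥ 40
  Pike: +30 → 30 < 80
Round 2 — Elm becomes insolvent.
  Larch: +20 → 20 < 80
  Pike: +80 → 110 ≥ 80
Round 3 — Pike becomes insolvent.
No further insolvencies.

4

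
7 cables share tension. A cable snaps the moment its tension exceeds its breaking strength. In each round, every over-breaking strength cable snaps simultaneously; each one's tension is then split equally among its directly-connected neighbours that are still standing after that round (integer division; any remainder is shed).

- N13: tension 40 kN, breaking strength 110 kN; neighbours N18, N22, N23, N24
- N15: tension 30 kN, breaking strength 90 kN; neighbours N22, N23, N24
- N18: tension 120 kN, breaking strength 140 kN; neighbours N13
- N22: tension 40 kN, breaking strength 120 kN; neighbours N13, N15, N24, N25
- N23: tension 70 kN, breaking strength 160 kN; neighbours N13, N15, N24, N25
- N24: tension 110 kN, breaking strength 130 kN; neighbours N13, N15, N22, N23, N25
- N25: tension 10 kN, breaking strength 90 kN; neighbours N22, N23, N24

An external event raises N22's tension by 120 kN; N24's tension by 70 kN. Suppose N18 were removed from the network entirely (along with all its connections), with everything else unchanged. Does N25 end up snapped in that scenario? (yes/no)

With N18 removed:
Round 1 — N22 at 160 > 120; N24 at 180 > 130. N22, N24 snap.
  N22 sheds 160 kN to N13, N15, N25: 53 each (1 lost).
    N13: 40+53 = 93 ≤ 110
    N15: 30+53 = 83 ≤ 90
    N25: 10+53 = 63 ≤ 90
  N24 sheds 180 kN to N13, N15, N23, N25: 45 each.
    N13: 93+45 = 138 > 110
    N15: 83+45 = 128 > 90
    N23: 70+45 = 115 ≤ 160
    N25: 63+45 = 108 > 90
Round 2 — N13, N15, N25 snap.
  N13 sheds 138 kN to N23: 138 each.
    N23: 115+138 = 253 > 160
  N15 sheds 128 kN to N23: 128 each.
    N23: 253+128 = 381 > 160
  N25 sheds 108 kN to N23: 108 each.
    N23: 381+108 = 489 > 160
Round 3 — N23 snaps.
  N23 sheds 489 kN: no online neighbours, lost.
No further breaks.

yes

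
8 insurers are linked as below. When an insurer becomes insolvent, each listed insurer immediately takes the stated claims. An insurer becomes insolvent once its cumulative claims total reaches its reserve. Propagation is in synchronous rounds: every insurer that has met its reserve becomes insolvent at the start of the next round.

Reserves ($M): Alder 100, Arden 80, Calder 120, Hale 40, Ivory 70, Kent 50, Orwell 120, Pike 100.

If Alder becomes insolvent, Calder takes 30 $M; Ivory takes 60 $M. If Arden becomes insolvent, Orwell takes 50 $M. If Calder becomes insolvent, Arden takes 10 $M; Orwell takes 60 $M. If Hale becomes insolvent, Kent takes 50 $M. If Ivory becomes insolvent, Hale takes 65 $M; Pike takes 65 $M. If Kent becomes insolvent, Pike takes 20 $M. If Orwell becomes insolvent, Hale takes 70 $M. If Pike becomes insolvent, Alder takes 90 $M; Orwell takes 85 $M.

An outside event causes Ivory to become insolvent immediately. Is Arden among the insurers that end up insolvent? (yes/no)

no

Round 1 — Ivory becomes insolvent (initial).
  Hale: +65 → 65 ≥ 40
  Pike: +65 → 65 < 100
Round 2 — Hale becomes insolvent.
  Kent: +50 → 50 ≥ 50
Round 3 — Kent becomes insolvent.
  Pike: +20 → 85 < 100
No further insolvencies.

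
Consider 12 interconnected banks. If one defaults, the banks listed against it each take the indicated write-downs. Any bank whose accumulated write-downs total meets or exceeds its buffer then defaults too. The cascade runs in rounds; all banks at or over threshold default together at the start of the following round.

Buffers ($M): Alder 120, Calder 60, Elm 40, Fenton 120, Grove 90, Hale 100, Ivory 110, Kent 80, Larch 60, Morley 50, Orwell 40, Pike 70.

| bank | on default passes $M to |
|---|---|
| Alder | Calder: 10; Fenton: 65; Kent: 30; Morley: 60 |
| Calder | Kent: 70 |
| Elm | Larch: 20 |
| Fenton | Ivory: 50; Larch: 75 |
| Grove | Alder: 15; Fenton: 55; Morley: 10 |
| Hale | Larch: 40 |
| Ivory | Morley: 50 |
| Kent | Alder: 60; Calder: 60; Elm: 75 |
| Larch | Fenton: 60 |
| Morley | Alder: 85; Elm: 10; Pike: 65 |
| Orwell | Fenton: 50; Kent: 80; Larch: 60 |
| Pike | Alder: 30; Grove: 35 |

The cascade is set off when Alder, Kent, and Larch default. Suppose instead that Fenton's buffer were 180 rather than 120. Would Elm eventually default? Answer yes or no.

With Fenton's buffer at 180:
Round 1 — Alder, Kent, Larch default (initial).
  Calder: +10+60 → 70 ≥ 60
  Elm: +75 → 75 ≥ 40
  Fenton: +65+60 → 125 < 180
  Morley: +60 → 60 ≥ 50
Round 2 — Calder, Elm, Morley default.
  Pike: +65 → 65 < 70
No further defaults.

yes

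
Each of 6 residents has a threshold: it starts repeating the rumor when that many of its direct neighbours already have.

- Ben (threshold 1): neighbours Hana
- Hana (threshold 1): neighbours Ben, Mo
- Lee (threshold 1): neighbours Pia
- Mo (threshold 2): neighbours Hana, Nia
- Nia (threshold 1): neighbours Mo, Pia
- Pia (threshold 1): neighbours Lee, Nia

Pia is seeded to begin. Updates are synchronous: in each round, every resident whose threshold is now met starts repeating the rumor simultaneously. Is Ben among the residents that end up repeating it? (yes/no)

no

Round 1 — Pia starts repeating the rumor (initial).
Round 2 — checking thresholds:
  Lee: 1 of 1 neighbours ≥ 1, starts repeating the rumor.
  Nia: 1 of 2 neighbours ≥ 1, starts repeating the rumor.
Round 3 — no new spreads; cascade stops.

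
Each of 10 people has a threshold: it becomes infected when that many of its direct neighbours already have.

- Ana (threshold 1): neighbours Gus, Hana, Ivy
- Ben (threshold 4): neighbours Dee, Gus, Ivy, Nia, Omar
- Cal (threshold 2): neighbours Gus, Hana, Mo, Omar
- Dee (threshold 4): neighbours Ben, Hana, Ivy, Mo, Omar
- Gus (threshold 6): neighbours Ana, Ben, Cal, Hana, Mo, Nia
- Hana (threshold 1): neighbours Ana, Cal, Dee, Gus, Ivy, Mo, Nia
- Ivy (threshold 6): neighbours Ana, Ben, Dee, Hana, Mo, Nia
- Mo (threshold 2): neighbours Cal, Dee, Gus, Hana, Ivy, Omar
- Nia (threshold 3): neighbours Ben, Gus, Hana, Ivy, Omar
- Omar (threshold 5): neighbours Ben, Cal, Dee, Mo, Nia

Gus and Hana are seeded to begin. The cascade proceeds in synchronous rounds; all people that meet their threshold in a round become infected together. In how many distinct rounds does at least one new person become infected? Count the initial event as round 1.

Round 1 — Gus, Hana become infected (initial).
Round 2 — checking thresholds:
  Ana: 2 of 3 neighbours ≥ 1, becomes infected.
  Ben: 1 of 5 neighbours < 4, not yet.
  Cal: 2 of 4 neighbours ≥ 2, becomes infected.
  Dee: 1 of 5 neighbours < 4, not yet.
  Ivy: 1 of 6 neighbours < 6, not yet.
  Mo: 2 of 6 neighbours ≥ 2, becomes infected.
  Nia: 2 of 5 neighbours < 3, not yet.
Round 3 — no new infections; cascade stops.

2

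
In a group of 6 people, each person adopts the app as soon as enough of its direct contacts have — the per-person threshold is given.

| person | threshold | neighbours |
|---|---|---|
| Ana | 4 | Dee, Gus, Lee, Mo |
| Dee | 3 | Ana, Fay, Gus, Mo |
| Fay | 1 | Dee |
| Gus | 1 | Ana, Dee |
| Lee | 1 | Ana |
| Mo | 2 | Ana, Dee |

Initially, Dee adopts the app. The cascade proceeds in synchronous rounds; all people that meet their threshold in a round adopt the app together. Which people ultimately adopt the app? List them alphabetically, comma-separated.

Dee, Fay, Gus

Round 1 — Dee adopts the app (initial).
Round 2 — checking thresholds:
  Ana: 1 of 4 neighbours < 4, below threshold.
  Fay: 1 of 1 neighbours ≥ 1, adopts the app.
  Gus: 1 of 2 neighbours ≥ 1, adopts the app.
  Mo: 1 of 2 neighbours < 2, below threshold.
Round 3 — no new adoptions; cascade stops.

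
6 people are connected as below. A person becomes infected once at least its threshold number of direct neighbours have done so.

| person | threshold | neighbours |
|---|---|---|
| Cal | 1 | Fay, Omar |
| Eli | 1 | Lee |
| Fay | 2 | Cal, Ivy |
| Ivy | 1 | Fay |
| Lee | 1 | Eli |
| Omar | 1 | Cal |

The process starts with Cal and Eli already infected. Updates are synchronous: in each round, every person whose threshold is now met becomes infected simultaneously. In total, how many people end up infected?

4

Round 1 — Cal, Eli become infected (initial).
Round 2 — checking thresholds:
  Fay: 1 of 2 neighbours < 2, not yet.
  Lee: 1 of 1 neighbours ≥ 1, becomes infected.
  Omar: 1 of 1 neighbours ≥ 1, becomes infected.
Round 3 — no new infections; cascade stops.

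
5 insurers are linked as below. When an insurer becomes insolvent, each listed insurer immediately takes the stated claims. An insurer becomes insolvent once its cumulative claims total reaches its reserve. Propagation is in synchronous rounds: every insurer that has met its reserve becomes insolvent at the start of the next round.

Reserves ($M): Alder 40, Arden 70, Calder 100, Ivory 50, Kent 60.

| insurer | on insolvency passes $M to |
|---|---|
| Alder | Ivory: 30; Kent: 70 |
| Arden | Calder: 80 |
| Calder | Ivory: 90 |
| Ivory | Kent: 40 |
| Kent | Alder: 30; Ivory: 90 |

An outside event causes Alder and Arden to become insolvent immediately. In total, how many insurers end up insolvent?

Round 1 — Alder, Arden become insolvent (initial).
  Calder: +80 → 80 < 100
  Ivory: +30 → 30 < 50
  Kent: +70 → 70 ≥ 60
Round 2 — Kent becomes insolvent.
  Ivory: +90 → 120 ≥ 50
Round 3 — Ivory becomes insolvent.
No further insolvencies.

4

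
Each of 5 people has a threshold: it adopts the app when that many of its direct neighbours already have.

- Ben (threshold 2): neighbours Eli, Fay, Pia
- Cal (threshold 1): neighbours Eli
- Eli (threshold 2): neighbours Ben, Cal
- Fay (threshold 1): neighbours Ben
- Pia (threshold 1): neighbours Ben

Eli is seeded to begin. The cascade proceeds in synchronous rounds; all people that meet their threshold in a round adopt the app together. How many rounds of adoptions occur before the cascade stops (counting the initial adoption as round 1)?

Round 1 — Eli adopts the app (initial).
Round 2 — checking thresholds:
  Ben: 1 of 3 neighbours < 2, below threshold.
  Cal: 1 of 1 neighbours ≥ 1, adopts the app.
Round 3 — no new adoptions; cascade stops.

2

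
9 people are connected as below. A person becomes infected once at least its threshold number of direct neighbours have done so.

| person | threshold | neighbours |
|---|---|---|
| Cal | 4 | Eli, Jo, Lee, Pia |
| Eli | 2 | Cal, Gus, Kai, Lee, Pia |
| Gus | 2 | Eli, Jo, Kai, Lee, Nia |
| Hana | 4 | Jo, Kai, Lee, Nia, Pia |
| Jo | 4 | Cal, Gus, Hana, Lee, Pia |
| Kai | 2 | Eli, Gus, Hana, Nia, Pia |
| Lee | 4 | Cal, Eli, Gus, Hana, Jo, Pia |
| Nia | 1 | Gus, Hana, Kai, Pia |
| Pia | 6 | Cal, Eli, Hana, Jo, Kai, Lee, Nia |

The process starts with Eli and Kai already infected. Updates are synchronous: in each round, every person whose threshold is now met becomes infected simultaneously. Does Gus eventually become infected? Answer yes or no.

yes

Round 1 — Eli, Kai become infected (initial).
Round 2 — checking thresholds:
  Cal: 1 of 4 neighbours < 4, not yet.
  Gus: 2 of 5 neighbours ≥ 2, becomes infected.
  Hana: 1 of 5 neighbours < 4, not yet.
  Lee: 1 of 6 neighbours < 4, not yet.
  Nia: 1 of 4 neighbours ≥ 1, becomes infected.
  Pia: 2 of 7 neighbours < 6, not yet.
Round 3 — no new infections; cascade stops.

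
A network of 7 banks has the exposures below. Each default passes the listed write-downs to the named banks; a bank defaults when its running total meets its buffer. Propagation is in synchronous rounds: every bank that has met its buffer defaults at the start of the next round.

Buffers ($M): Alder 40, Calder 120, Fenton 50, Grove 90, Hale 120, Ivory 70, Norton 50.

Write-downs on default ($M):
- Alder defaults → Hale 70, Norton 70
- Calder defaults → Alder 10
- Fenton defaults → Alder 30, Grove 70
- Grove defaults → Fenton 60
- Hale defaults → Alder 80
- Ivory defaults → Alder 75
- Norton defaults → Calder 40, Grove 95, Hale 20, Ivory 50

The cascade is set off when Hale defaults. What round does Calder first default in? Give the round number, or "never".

never

Round 1 — Hale defaults (initial).
  Alder: +80 → 80 ≥ 40
Round 2 — Alder defaults.
  Norton: +70 → 70 ≥ 50
Round 3 — Norton defaults.
  Calder: +40 → 40 < 120
  Grove: +95 → 95 ≥ 90
  Ivory: +50 → 50 < 70
Round 4 — Grove defaults.
  Fenton: +60 → 60 ≥ 50
Round 5 — Fenton defaults.
No further defaults.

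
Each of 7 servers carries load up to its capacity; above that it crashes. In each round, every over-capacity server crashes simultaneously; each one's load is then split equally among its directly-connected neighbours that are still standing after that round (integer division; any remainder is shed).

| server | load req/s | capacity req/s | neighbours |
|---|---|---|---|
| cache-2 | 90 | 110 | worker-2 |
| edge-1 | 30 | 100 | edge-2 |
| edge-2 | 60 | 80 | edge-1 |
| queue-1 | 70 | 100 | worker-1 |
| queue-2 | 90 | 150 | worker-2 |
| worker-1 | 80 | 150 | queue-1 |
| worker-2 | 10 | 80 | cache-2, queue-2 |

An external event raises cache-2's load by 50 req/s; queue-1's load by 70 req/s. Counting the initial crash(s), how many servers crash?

Round 1 — cache-2 at 140 > 110; queue-1 at 140 > 100. cache-2, queue-1 crash.
  cache-2 sheds 140 req/s to worker-2: 140 each.
    worker-2: 10+140 = 150 > 80
  queue-1 sheds 140 req/s to worker-1: 140 each.
    worker-1: 80+140 = 220 > 150
Round 2 — worker-1, worker-2 crash.
  worker-1 sheds 220 req/s: no online neighbours, lost.
  worker-2 sheds 150 req/s to queue-2: 150 each.
    queue-2: 90+150 = 240 > 150
Round 3 — queue-2 crashes.
  queue-2 sheds 240 req/s: no online neighbours, lost.
No further crashes.

5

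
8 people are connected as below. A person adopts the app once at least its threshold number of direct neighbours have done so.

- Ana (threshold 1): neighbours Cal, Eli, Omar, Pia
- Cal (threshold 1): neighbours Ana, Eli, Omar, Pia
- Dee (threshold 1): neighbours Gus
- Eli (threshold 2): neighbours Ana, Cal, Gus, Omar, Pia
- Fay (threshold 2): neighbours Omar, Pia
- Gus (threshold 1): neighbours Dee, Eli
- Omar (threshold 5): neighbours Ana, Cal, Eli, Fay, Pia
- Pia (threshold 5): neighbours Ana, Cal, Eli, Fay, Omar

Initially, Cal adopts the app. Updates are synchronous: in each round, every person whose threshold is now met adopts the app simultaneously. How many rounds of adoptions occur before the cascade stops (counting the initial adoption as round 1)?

Round 1 — Cal adopts the app (initial).
Round 2 — checking thresholds:
  Ana: 1 of 4 neighbours ≥ 1, adopts the app.
  Eli: 1 of 5 neighbours < 2, below threshold.
  Omar: 1 of 5 neighbours < 5, below threshold.
  Pia: 1 of 5 neighbours < 5, below threshold.
Round 3 — checking thresholds:
  Eli: 2 of 5 neighbours ≥ 2, adopts the app.
  Omar: 2 of 5 neighbours < 5, below threshold.
  Pia: 2 of 5 neighbours < 5, below threshold.
Round 4 — checking thresholds:
  Gus: 1 of 2 neighbours ≥ 1, adopts the app.
  Omar: 3 of 5 neighbours < 5, below threshold.
  Pia: 3 of 5 neighbours < 5, below threshold.
Round 5 — checking thresholds:
  Dee: 1 of 1 neighbours ≥ 1, adopts the app.
  Omar: 3 of 5 neighbours < 5, below threshold.
  Pia: 3 of 5 neighbours < 5, below threshold.
Round 6 — no new adoptions; cascade stops.

5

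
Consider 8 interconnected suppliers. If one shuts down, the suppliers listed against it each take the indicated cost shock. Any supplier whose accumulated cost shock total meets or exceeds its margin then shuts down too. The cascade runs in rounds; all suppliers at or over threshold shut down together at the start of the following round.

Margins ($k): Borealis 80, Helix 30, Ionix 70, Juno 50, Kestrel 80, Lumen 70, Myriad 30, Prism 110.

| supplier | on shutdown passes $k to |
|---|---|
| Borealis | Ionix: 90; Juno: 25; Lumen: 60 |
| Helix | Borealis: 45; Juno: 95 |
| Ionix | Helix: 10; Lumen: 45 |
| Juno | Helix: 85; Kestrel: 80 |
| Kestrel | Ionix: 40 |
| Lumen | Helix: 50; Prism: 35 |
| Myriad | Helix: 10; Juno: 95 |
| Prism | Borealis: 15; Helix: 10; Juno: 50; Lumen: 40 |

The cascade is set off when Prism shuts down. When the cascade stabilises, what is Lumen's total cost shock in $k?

40

Round 1 — Prism shuts down (initial).
  Borealis: +15 → 15 < 80
  Helix: +10 → 10 < 30
  Juno: +50 → 50 ≥ 50
  Lumen: +40 → 40 < 70
Round 2 — Juno shuts down.
  Helix: +85 → 95 ≥ 30
  Kestrel: +80 → 80 ≥ 80
Round 3 — Helix, Kestrel shut down.
  Borealis: +45 → 60 < 80
  Ionix: +40 → 40 < 70
No further shutdowns.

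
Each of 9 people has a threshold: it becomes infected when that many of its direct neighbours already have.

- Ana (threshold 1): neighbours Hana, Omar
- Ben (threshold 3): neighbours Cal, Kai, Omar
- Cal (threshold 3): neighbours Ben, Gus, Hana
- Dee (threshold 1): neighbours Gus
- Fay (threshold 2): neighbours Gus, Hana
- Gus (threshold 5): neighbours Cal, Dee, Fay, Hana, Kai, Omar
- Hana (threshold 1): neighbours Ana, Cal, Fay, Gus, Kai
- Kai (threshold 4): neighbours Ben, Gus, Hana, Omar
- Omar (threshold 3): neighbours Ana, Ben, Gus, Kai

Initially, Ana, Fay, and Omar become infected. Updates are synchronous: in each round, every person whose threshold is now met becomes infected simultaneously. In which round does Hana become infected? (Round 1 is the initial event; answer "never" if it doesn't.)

2

Round 1 — Ana, Fay, Omar become infected (initial).
Round 2 — checking thresholds:
  Ben: 1 of 3 neighbours < 3, holds.
  Gus: 2 of 6 neighbours < 5, holds.
  Hana: 2 of 5 neighbours ≥ 1, becomes infected.
  Kai: 1 of 4 neighbours < 4, holds.
Round 3 — no new infections; cascade stops.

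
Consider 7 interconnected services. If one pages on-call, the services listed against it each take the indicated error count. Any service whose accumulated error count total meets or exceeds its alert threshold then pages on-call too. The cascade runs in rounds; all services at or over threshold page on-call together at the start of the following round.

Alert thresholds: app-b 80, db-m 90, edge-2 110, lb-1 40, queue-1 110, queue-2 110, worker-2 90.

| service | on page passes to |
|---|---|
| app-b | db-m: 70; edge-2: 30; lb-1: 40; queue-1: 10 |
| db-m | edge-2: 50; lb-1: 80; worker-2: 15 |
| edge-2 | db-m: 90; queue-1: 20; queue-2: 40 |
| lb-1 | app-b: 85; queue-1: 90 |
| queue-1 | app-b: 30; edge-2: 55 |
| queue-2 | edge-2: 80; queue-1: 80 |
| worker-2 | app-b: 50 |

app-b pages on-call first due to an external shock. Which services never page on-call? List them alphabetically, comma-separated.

Round 1 — app-b pages on-call (initial).
  db-m: +70 → 70 < 90
  edge-2: +30 → 30 < 110
  lb-1: +40 → 40 ≥ 40
  queue-1: +10 → 10 < 110
Round 2 — lb-1 pages on-call.
  queue-1: +90 → 100 < 110
No further pages.

db-m, edge-2, queue-1, queue-2, worker-2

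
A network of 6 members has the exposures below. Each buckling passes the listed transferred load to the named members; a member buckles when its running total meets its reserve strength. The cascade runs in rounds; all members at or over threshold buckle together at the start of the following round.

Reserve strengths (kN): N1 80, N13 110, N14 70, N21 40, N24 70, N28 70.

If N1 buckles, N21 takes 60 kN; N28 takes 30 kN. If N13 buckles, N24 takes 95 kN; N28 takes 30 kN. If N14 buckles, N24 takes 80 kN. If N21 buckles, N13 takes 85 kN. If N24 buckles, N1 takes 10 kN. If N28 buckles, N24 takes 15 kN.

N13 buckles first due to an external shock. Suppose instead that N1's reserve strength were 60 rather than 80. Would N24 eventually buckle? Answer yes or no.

yes

With N1's reserve strength at 60:
Round 1 — N13 buckles (initial).
  N24: +95 → 95 ≥ 70
  N28: +30 → 30 < 70
Round 2 — N24 buckles.
  N1: +10 → 10 < 60
No further bucklings.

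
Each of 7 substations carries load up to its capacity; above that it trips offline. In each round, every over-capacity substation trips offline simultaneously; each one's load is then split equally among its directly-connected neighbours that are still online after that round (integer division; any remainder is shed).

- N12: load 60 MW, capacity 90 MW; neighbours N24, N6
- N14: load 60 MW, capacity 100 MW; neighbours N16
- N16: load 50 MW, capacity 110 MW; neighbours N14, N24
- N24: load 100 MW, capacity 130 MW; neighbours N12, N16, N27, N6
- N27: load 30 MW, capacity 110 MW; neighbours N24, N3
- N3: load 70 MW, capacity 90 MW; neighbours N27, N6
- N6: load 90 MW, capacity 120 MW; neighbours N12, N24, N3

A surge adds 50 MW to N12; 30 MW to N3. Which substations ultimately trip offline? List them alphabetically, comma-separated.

N12, N14, N16, N24, N27, N3, N6

Round 1 — N12 at 110 > 90; N3 at 100 > 90. N12, N3 trip offline.
  N12 sheds 110 MW to N24, N6: 55 each.
    N24: 100+55 = 155 > 130
    N6: 90+55 = 145 > 120
  N3 sheds 100 MW to N27, N6: 50 each.
    N27: 30+50 = 80 ≤ 110
    N6: 145+50 = 195 > 120
Round 2 — N24, N6 trip offline.
  N24 sheds 155 MW to N16, N27: 77 each (1 lost).
    N16: 50+77 = 127 > 110
    N27: 80+77 = 157 > 110
  N6 sheds 195 MW: no online neighbours, lost.
Round 3 — N16, N27 trip offline.
  N16 sheds 127 MW to N14: 127 each.
    N14: 60+127 = 187 > 100
  N27 sheds 157 MW: no online neighbours, lost.
Round 4 — N14 trips offline.
  N14 sheds 187 MW: no online neighbours, lost.
No further trips.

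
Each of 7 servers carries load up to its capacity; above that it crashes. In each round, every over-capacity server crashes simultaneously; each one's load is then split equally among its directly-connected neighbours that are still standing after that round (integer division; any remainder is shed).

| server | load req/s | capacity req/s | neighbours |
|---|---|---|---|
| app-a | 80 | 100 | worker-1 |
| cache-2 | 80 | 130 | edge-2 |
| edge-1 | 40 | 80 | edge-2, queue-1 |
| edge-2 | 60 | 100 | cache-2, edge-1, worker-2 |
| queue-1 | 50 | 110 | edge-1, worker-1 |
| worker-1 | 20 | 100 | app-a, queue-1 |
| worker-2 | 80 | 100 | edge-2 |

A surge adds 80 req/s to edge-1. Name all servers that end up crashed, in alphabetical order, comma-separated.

Round 1 — edge-1 at 120 > 80. edge-1 crashes.
  edge-1 sheds 120 req/s to edge-2, queue-1: 60 each.
    edge-2: 60+60 = 120 > 100
    queue-1: 50+60 = 110 ≤ 110
Round 2 — edge-2 crashes.
  edge-2 sheds 120 req/s to cache-2, worker-2: 60 each.
    cache-2: 80+60 = 140 > 130
    worker-2: 80+60 = 140 > 100
Round 3 — cache-2, worker-2 crash.
  cache-2 sheds 140 req/s: no online neighbours, lost.
  worker-2 sheds 140 req/s: no online neighbours, lost.
No further crashes.

cache-2, edge-1, edge-2, worker-2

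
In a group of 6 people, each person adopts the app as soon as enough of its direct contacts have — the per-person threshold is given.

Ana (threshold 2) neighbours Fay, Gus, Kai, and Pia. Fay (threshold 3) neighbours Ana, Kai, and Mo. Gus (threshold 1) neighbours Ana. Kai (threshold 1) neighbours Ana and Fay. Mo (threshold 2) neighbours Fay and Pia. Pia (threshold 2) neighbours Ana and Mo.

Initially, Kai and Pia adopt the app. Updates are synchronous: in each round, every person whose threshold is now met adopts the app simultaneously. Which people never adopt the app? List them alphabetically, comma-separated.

Round 1 — Kai, Pia adopt the app (initial).
Round 2 — checking thresholds:
  Ana: 2 of 4 neighbours ≥ 2, adopts the app.
  Fay: 1 of 3 neighbours < 3, holds.
  Mo: 1 of 2 neighbours < 2, holds.
Round 3 — checking thresholds:
  Fay: 2 of 3 neighbours < 3, holds.
  Gus: 1 of 1 neighbours ≥ 1, adopts the app.
  Mo: 1 of 2 neighbours < 2, holds.
Round 4 — no new adoptions; cascade stops.

Fay, Mo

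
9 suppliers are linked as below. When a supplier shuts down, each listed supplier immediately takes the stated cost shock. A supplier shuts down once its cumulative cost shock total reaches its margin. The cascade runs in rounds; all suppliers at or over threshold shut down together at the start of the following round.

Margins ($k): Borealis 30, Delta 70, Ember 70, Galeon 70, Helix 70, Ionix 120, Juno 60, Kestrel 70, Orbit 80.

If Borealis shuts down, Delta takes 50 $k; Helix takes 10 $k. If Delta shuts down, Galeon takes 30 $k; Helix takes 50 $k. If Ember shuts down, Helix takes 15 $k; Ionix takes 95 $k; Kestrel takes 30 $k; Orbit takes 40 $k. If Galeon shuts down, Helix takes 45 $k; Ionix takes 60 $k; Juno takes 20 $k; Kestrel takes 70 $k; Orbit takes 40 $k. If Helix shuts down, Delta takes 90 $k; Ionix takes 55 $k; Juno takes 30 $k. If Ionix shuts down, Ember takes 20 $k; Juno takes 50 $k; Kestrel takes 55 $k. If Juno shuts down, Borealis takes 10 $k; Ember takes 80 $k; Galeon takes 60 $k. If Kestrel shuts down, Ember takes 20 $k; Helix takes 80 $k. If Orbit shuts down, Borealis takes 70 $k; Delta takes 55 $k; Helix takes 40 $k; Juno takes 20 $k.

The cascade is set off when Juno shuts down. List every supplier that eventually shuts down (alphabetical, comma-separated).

Round 1 — Juno shuts down (initial).
  Borealis: +10 → 10 < 30
  Ember: +80 → 80 ≥ 70
  Galeon: +60 → 60 < 70
Round 2 — Ember shuts down.
  Helix: +15 → 15 < 70
  Ionix: +95 → 95 < 120
  Kestrel: +30 → 30 < 70
  Orbit: +40 → 40 < 80
No further shutdowns.

Ember, Juno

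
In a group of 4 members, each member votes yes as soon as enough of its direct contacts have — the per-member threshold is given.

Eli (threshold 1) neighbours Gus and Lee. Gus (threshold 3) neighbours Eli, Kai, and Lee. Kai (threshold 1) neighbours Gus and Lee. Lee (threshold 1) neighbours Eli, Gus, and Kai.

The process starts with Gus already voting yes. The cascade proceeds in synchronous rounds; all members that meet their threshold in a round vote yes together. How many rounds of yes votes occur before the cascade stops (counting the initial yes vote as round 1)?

2

Round 1 — Gus votes yes (initial).
Round 2 — checking thresholds:
  Eli: 1 of 2 neighbours ≥ 1, votes yes.
  Kai: 1 of 2 neighbours ≥ 1, votes yes.
  Lee: 1 of 3 neighbours ≥ 1, votes yes.
Round 3 — no new yes votes; cascade stops.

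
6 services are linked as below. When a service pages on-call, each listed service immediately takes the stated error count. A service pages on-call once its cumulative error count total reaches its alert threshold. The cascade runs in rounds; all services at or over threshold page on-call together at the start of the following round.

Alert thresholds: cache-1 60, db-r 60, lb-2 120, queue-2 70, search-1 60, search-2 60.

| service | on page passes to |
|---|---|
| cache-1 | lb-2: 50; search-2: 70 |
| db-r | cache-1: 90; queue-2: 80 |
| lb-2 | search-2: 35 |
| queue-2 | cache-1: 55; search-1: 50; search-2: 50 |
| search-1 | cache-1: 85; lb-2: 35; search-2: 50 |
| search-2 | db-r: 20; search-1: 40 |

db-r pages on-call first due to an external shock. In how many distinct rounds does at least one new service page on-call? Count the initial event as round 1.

4

Round 1 — db-r pages on-call (initial).
  cache-1: +90 → 90 ≥ 60
  queue-2: +80 → 80 ≥ 70
Round 2 — cache-1, queue-2 page on-call.
  lb-2: +50 → 50 < 120
  search-1: +50 → 50 < 60
  search-2: +70+50 → 120 ≥ 60
Round 3 — search-2 pages on-call.
  search-1: +40 → 90 ≥ 60
Round 4 — search-1 pages on-call.
  lb-2: +35 → 85 < 120
No further pages.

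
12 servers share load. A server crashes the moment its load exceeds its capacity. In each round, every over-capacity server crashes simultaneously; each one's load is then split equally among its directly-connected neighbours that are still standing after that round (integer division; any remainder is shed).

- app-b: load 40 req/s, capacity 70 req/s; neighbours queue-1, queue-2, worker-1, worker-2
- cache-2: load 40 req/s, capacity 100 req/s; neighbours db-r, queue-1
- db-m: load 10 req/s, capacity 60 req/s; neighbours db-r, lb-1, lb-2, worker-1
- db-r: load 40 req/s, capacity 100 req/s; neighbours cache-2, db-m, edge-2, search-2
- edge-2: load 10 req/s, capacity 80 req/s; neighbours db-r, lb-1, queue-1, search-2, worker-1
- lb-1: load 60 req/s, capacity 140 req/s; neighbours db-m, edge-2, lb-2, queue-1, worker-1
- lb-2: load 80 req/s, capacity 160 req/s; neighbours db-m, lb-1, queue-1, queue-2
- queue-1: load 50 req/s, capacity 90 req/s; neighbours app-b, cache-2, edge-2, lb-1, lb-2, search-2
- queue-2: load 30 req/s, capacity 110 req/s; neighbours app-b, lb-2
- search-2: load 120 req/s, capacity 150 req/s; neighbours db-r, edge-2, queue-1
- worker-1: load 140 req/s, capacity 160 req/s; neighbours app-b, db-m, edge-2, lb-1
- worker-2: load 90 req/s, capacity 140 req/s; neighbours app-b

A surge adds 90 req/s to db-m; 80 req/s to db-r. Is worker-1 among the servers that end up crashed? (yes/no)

Round 1 — db-m at 100 > 60; db-r at 120 > 100. db-m, db-r crash.
  db-m sheds 100 req/s to lb-1, lb-2, worker-1: 33 each (1 lost).
    lb-1: 60+33 = 93 ≤ 140
    lb-2: 80+33 = 113 ≤ 160
    worker-1: 140+33 = 173 > 160
  db-r sheds 120 req/s to cache-2, edge-2, search-2: 40 each.
    cache-2: 40+40 = 80 ≤ 100
    edge-2: 10+40 = 50 ≤ 80
    search-2: 120+40 = 160 > 150
Round 2 — search-2, worker-1 crash.
  search-2 sheds 160 req/s to edge-2, queue-1: 80 each.
    edge-2: 50+80 = 130 > 80
    queue-1: 50+80 = 130 > 90
  worker-1 sheds 173 req/s to app-b, edge-2, lb-1: 57 each (2 lost).
    app-b: 40+57 = 97 > 70
    edge-2: 130+57 = 187 > 80
    lb-1: 93+57 = 150 > 140
Round 3 — app-b, edge-2, lb-1, queue-1 crash.
  app-b sheds 97 req/s to queue-2, worker-2: 48 each (1 lost).
    queue-2: 30+48 = 78 ≤ 110
    worker-2: 90+48 = 138 ≤ 140
  edge-2 sheds 187 req/s: no online neighbours, lost.
  lb-1 sheds 150 req/s to lb-2: 150 each.
    lb-2: 113+150 = 263 > 160
  queue-1 sheds 130 req/s to cache-2, lb-2: 65 each.
    cache-2: 80+65 = 145 > 100
    lb-2: 263+65 = 328 > 160
Round 4 — cache-2, lb-2 crash.
  cache-2 sheds 145 req/s: no online neighbours, lost.
  lb-2 sheds 328 req/s to queue-2: 328 each.
    queue-2: 78+328 = 406 > 110
Round 5 — queue-2 crashes.
  queue-2 sheds 406 req/s: no online neighbours, lost.
No further crashes.

yes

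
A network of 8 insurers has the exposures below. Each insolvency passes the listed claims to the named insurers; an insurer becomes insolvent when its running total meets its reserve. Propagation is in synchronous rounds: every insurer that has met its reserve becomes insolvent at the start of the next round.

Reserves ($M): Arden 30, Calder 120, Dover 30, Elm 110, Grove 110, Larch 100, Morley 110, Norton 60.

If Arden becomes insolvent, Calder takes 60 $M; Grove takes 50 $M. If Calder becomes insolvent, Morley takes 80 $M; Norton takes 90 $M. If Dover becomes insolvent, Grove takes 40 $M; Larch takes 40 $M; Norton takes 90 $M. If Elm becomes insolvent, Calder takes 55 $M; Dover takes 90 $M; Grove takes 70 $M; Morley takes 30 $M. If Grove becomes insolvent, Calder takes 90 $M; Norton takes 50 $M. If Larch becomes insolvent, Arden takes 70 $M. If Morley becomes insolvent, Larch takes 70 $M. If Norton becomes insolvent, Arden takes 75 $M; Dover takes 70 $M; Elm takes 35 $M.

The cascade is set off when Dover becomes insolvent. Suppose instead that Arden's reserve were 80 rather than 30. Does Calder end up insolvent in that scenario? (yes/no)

With Arden's reserve at 80:
Round 1 — Dover becomes insolvent (initial).
  Grove: +40 → 40 < 110
  Larch: +40 → 40 < 100
  Norton: +90 → 90 ≥ 60
Round 2 — Norton becomes insolvent.
  Arden: +75 → 75 < 80
  Elm: +35 → 35 < 110
No further insolvencies.

no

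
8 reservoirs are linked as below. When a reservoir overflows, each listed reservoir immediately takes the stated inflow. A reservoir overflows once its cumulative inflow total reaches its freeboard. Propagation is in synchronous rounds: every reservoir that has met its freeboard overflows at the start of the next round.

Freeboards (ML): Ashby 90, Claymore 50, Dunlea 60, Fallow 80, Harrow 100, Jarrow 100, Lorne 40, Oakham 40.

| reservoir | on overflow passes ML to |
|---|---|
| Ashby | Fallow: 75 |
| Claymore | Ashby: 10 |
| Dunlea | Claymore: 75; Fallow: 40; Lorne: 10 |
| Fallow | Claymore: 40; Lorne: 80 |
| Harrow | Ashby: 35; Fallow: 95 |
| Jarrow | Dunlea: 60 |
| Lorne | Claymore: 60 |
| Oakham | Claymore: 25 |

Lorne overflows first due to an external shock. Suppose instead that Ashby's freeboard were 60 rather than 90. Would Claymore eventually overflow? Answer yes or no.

yes

With Ashby's freeboard at 60:
Round 1 — Lorne overflows (initial).
  Claymore: +60 → 60 ≥ 50
Round 2 — Claymore overflows.
  Ashby: +10 → 10 < 60
No further overflows.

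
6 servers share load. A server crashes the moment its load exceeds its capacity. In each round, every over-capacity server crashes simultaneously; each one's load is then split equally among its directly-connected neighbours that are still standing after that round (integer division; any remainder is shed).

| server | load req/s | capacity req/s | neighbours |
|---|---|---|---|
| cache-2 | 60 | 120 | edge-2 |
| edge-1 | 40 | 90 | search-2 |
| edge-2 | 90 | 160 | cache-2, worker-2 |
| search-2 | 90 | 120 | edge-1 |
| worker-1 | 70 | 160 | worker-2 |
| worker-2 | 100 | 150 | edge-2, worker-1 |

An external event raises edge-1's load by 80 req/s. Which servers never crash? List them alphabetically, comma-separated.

Round 1 — edge-1 at 120 > 90. edge-1 crashes.
  edge-1 sheds 120 req/s to search-2: 120 each.
    search-2: 90+120 = 210 > 120
Round 2 — search-2 crashes.
  search-2 sheds 210 req/s: no online neighbours, lost.
No further crashes.

cache-2, edge-2, worker-1, worker-2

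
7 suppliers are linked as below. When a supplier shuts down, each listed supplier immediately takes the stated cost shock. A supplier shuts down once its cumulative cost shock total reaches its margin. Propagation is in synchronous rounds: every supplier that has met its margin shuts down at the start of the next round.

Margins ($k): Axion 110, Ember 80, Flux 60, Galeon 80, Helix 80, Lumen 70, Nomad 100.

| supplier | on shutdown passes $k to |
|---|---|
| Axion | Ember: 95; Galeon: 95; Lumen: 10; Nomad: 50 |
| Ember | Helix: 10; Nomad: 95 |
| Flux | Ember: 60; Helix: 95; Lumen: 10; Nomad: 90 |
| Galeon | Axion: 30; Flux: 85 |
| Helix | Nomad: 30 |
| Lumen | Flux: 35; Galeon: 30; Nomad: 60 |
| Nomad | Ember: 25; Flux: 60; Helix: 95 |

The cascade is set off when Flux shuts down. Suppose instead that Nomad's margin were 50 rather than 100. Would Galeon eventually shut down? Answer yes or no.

no

With Nomad's margin at 50:
Round 1 — Flux shuts down (initial).
  Ember: +60 → 60 < 80
  Helix: +95 → 95 ≥ 80
  Lumen: +10 → 10 < 70
  Nomad: +90 → 90 ≥ 50
Round 2 — Helix, Nomad shut down.
  Ember: +25 → 85 ≥ 80
Round 3 — Ember shuts down.
No further shutdowns.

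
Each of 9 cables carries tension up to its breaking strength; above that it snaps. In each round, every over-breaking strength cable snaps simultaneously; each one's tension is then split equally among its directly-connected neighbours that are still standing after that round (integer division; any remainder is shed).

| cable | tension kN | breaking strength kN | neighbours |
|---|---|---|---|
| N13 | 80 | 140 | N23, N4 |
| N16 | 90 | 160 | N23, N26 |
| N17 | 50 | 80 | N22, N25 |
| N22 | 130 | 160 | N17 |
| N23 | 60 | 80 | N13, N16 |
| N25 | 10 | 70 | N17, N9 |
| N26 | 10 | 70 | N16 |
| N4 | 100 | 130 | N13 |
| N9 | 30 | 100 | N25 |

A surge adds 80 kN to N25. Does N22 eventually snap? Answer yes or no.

yes

Round 1 — N25 at 90 > 70. N25 snaps.
  N25 sheds 90 kN to N17, N9: 45 each.
    N17: 50+45 = 95 > 80
    N9: 30+45 = 75 ≤ 100
Round 2 — N17 snaps.
  N17 sheds 95 kN to N22: 95 each.
    N22: 130+95 = 225 > 160
Round 3 — N22 snaps.
  N22 sheds 225 kN: no online neighbours, lost.
No further breaks.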